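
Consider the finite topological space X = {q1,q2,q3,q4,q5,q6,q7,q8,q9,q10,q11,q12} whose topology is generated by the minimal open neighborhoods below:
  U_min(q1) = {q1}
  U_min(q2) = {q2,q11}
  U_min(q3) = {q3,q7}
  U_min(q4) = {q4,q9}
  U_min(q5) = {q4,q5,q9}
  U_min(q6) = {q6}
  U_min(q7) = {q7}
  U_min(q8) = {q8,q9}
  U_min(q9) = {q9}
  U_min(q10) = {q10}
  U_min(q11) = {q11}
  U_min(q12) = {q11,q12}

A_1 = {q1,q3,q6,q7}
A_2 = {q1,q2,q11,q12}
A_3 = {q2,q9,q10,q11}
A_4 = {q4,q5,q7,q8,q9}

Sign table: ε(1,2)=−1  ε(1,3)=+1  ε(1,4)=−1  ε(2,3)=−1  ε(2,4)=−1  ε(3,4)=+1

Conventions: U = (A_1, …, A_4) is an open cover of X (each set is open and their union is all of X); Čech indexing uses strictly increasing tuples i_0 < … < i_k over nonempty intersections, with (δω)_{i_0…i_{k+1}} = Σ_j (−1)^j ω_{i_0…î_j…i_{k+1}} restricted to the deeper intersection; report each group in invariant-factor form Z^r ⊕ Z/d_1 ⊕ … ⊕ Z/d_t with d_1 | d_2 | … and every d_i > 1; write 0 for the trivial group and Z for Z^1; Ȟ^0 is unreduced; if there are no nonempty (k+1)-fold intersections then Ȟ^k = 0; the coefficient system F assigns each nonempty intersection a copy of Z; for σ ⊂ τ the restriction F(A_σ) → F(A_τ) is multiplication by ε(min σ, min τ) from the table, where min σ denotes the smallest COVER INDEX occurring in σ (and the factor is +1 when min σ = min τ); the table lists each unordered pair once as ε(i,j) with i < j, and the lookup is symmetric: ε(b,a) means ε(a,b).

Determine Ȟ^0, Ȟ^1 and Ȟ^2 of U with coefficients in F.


Ȟ^0 = 0; Ȟ^1 = Z/2; Ȟ^2 = 0

nonempty overlaps:
  A12={q1} A14={q7} A23={q2,q11} A34={q9}
C dims 4,4; δ0: rk 4, SNF 1^3·2
degree 0: 4−4−0 = 0 → Ȟ^0 ≅ 0
degree 1: 4−0−4 = 0 plus torsion [2] → Ȟ^1 ≅ Z/2
degree 2: 0−0−0 = 0 → Ȟ^2 ≅ 0


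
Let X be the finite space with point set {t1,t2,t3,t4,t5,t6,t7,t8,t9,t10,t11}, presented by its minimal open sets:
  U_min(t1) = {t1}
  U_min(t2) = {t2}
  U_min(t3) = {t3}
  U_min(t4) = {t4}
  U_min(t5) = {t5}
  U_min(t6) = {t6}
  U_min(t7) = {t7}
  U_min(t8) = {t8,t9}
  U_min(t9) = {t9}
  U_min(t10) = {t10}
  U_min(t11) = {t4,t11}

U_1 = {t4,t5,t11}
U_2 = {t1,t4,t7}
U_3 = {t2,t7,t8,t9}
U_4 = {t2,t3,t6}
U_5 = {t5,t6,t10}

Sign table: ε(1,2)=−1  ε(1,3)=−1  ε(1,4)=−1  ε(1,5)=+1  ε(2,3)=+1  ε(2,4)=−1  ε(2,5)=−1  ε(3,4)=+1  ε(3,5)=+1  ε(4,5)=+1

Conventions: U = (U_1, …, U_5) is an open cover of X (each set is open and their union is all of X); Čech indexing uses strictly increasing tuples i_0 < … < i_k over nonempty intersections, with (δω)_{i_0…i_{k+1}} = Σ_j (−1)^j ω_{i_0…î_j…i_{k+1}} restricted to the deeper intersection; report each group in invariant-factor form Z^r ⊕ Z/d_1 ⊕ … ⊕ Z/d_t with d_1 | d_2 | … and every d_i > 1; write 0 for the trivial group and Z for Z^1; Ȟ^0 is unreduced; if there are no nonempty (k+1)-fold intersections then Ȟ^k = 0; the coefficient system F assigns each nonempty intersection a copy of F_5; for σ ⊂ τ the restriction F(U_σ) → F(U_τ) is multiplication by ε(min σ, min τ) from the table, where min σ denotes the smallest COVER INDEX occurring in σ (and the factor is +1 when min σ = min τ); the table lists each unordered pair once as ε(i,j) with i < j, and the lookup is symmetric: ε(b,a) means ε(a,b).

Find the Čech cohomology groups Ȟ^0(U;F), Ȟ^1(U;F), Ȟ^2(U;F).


Ȟ^0 ≅ 0, Ȟ^1 ≅ 0, Ȟ^2 ≅ 0

nerve simplices:
  U12={t4} U15={t5} U23={t7} U34={t2} U45={t6}
C dims 5,5; δ0: rk_F5 5
degree 0: 5−5−0 = 0 → Ȟ^0 ≅ 0
degree 1: 5−0−5 = 0 → Ȟ^1 ≅ 0
degree 2: 0−0−0 = 0 → Ȟ^2 ≅ 0


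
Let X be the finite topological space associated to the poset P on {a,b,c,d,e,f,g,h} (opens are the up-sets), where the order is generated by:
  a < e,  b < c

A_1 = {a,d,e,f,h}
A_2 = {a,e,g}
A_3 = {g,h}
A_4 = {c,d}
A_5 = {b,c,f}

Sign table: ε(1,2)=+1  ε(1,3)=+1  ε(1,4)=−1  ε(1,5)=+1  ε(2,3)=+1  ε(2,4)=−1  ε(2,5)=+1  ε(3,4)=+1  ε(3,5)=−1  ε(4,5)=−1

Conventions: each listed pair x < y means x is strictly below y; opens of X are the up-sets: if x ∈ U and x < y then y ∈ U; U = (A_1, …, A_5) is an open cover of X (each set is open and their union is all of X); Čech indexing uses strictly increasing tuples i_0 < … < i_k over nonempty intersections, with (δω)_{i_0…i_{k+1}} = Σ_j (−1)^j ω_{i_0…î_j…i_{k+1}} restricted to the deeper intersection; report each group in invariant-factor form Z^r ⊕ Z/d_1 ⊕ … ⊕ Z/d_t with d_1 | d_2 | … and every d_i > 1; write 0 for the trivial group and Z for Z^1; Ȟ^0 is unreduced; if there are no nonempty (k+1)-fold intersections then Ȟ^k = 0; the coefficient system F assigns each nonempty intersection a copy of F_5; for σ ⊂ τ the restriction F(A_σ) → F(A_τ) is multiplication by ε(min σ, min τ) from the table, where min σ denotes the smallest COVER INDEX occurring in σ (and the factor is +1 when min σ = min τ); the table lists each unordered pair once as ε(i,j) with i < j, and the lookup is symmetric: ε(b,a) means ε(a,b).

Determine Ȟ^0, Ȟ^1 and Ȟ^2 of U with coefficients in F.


Ȟ^0(U;F) ≅ Z/5, Ȟ^1(U;F) ≅ Z/5 ⊕ Z/5, Ȟ^2(U;F) ≅ 0

cover nerve:
  A12={a,e} A13={h} A14={d} A15={f} A23={g} A45={c}
C dims 5,6; δ0: rk_F5 4
Ȟ^0: (5−4)−0=1 ⇒ Z/5
Ȟ^1: (6−0)−4=2 ⇒ Z/5 ⊕ Z/5
Ȟ^2: (0−0)−0=0 ⇒ 0


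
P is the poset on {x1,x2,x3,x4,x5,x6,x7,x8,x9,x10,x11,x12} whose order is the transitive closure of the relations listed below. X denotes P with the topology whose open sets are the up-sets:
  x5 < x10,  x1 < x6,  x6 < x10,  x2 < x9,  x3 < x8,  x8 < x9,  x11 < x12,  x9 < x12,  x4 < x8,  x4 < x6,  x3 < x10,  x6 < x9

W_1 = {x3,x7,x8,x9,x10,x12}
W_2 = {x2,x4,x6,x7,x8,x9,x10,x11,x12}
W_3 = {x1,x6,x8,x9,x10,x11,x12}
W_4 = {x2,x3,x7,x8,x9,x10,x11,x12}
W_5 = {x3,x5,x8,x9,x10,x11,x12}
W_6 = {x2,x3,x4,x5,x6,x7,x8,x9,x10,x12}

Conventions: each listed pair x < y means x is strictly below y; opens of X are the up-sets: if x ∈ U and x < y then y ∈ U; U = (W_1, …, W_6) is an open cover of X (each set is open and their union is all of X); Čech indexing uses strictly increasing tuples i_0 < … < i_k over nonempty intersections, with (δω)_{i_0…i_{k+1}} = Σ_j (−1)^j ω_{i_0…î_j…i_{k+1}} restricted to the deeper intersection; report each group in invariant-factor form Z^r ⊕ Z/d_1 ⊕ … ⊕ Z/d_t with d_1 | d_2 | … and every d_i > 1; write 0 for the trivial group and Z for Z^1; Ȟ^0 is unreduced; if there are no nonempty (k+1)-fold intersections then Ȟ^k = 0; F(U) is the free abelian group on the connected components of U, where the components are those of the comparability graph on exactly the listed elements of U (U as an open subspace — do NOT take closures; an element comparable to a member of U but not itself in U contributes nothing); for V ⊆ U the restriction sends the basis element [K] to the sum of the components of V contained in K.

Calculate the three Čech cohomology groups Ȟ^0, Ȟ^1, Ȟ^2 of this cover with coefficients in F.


Ȟ^0 ≅ Z^2,  Ȟ^1 ≅ 0,  Ȟ^2 ≅ 0

nonempty intersections:
  W12={x7,x8,x9,x10,x12} W13={x8,x9,x10,x12} W14={x3,x7,x8,x9,x10,x12} W15={x3,x8,x9,x10,x12} W16={x3,x7,x8,x9,x10,x12} W23={x6,x8,x9,x10,x11,x12} W24={x2,x7,x8,x9,x10,x11,x12} W25={x8,x9,x10,x11,x12} W26={x2,x4,x6,x7,x8,x9,x10,x12} W34={x8,x9,x10,x11,x12} W35={x8,x9,x10,x11,x12} W36={x6,x8,x9,x10,x12} W45={x3,x8,x9,x10,x11,x12} W46={x2,x3,x7,x8,x9,x10,x12} W56={x3,x5,x8,x9,x10,x12}
  W123={x8,x9,x10,x12} W124={x7,x8,x9,x10,x12} W125={x8,x9,x10,x12} W126={x7,x8,x9,x10,x12} W134={x8,x9,x10,x12} W135={x8,x9,x10,x12} W136={x8,x9,x10,x12} W145={x3,x8,x9,x10,x12} W146={x3,x7,x8,x9,x10,x12} W156={x3,x8,x9,x10,x12} W234={x8,x9,x10,x11,x12} W235={x8,x9,x10,x11,x12} W236={x6,x8,x9,x10,x12} W245={x8,x9,x10,x11,x12} W246={x2,x7,x8,x9,x10,x12} W256={x8,x9,x10,x12} W345={x8,x9,x10,x11,x12} W346={x8,x9,x10,x12} W356={x8,x9,x10,x12} W456={x3,x8,x9,x10,x12}
  W1234={x8,x9,x10,x12} W1235={x8,x9,x10,x12} W1236={x8,x9,x10,x12} W1245={x8,x9,x10,x12} W1246={x7,x8,x9,x10,x12} W1256={x8,x9,x10,x12} W1345={x8,x9,x10,x12} W1346={x8,x9,x10,x12} W1356={x8,x9,x10,x12} W1456={x3,x8,x9,x10,x12} W2345={x8,x9,x10,x11,x12} W2346={x8,x9,x10,x12} W2356={x8,x9,x10,x12} W2456={x8,x9,x10,x12} W3456={x8,x9,x10,x12}
  W12345={x8,x9,x10,x12} W12346={x8,x9,x10,x12} W12356={x8,x9,x10,x12} W12456={x8,x9,x10,x12} W13456={x8,x9,x10,x12} W23456={x8,x9,x10,x12}
  W123456={x8,x9,x10,x12}
components per intersection:
  W1: {x3,x8,x9,x10,x12} {x7}
  W2: {x2,x4,x6,x8,x9,x10,x11,x12} {x7}
  W3: {x1,x6,x8,x9,x10,x11,x12}
  W4: {x2,x3,x8,x9,x10,x11,x12} {x7}
  W5: {x3,x5,x8,x9,x10,x11,x12}
  W6: {x2,x3,x4,x5,x6,x8,x9,x10,x12} {x7}
  W12: {x7} {x8,x9,x12} {x10}
  W13: {x8,x9,x12} {x10}
  W14: {x3,x8,x9,x10,x12} {x7}
  W15: {x3,x8,x9,x10,x12}
  W16: {x3,x8,x9,x10,x12} {x7}
  W23: {x6,x8,x9,x10,x11,x12}
  W24: {x2,x8,x9,x11,x12} {x7} {x10}
  W25: {x8,x9,x11,x12} {x10}
  W26: {x2,x4,x6,x8,x9,x10,x12} {x7}
  W34: {x8,x9,x11,x12} {x10}
  W35: {x8,x9,x11,x12} {x10}
  W36: {x6,x8,x9,x10,x12}
  W45: {x3,x8,x9,x10,x11,x12}
  W46: {x2,x3,x8,x9,x10,x12} {x7}
  W56: {x3,x5,x8,x9,x10,x12}
  W123: {x8,x9,x12} {x10}
  W124: {x7} {x8,x9,x12} {x10}
  W125: {x8,x9,x12} {x10}
  W126: {x7} {x8,x9,x12} {x10}
  W134: {x8,x9,x12} {x10}
  W135: {x8,x9,x12} {x10}
  W136: {x8,x9,x12} {x10}
  W145: {x3,x8,x9,x10,x12}
  W146: {x3,x8,x9,x10,x12} {x7}
  W156: {x3,x8,x9,x10,x12}
  W234: {x8,x9,x11,x12} {x10}
  W235: {x8,x9,x11,x12} {x10}
  W236: {x6,x8,x9,x10,x12}
  W245: {x8,x9,x11,x12} {x10}
  W246: {x2,x8,x9,x12} {x7} {x10}
  W256: {x8,x9,x12} {x10}
  W345: {x8,x9,x11,x12} {x10}
  W346: {x8,x9,x12} {x10}
  W356: {x8,x9,x12} {x10}
  W456: {x3,x8,x9,x10,x12}
  W1234: {x8,x9,x12} {x10}
  W1235: {x8,x9,x12} {x10}
  W1236: {x8,x9,x12} {x10}
  W1245: {x8,x9,x12} {x10}
  W1246: {x7} {x8,x9,x12} {x10}
  W1256: {x8,x9,x12} {x10}
  W1345: {x8,x9,x12} {x10}
  W1346: {x8,x9,x12} {x10}
  W1356: {x8,x9,x12} {x10}
  W1456: {x3,x8,x9,x10,x12}
  W2345: {x8,x9,x11,x12} {x10}
  W2346: {x8,x9,x12} {x10}
  W2356: {x8,x9,x12} {x10}
  W2456: {x8,x9,x12} {x10}
  W3456: {x8,x9,x12} {x10}
  W12345: {x8,x9,x12} {x10}
  W12346: {x8,x9,x12} {x10}
  W12356: {x8,x9,x12} {x10}
  W12456: {x8,x9,x12} {x10}
  W13456: {x8,x9,x12} {x10}
  W23456: {x8,x9,x12} {x10}
  W123456: {x8,x9,x12} {x10}
C dims 10,27,39,30; δ0: rk 8, SNF 1^8; δ1: rk 19, SNF 1^19; δ2: rk 20, SNF 1^20
Ȟ^0: (10−8)−0=2 ⇒ Z^2
Ȟ^1: (27−19)−8=0 ⇒ 0
Ȟ^2: (39−20)−19=0 ⇒ 0


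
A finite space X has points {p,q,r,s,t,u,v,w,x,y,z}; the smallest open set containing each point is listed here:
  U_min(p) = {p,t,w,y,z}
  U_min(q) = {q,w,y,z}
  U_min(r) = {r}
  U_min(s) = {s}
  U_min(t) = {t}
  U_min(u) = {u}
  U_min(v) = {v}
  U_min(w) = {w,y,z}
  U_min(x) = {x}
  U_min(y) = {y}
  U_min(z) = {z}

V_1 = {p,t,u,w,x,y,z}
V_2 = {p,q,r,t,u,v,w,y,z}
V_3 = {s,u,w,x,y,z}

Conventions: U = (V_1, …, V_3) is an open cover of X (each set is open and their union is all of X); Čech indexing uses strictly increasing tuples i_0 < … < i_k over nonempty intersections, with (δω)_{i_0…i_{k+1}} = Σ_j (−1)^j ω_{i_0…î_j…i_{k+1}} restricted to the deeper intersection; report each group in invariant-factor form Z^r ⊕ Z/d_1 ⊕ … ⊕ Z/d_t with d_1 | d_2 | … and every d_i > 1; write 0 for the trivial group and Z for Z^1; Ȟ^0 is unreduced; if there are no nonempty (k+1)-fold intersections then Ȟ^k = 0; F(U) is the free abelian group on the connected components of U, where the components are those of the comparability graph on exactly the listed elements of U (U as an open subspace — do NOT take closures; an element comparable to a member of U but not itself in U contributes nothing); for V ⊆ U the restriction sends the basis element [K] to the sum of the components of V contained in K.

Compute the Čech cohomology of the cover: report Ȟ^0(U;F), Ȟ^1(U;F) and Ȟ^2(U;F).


nerve simplices:
  V12={p,t,u,w,y,z} V13={u,w,x,y,z} V23={u,w,y,z}
  V123={u,w,y,z}
components per intersection:
  V1: {p,t,w,y,z} {u} {x}
  V2: {p,q,t,w,y,z} {r} {u} {v}
  V3: {s} {u} {w,y,z} {x}
  V12: {p,t,w,y,z} {u}
  V13: {u} {w,y,z} {x}
  V23: {u} {w,y,z}
  V123: {u} {w,y,z}
C dims 11,7,2; δ0: rk 5, SNF 1^5; δ1: rk 2, SNF 1^2
degree 0: 11−5−0 = 6 → Ȟ^0 ≅ Z^6
degree 1: 7−2−5 = 0 → Ȟ^1 ≅ 0
degree 2: 2−0−2 = 0 → Ȟ^2 ≅ 0

Ȟ^0 ≅ Z^6, Ȟ^1 ≅ 0 and Ȟ^2 ≅ 0


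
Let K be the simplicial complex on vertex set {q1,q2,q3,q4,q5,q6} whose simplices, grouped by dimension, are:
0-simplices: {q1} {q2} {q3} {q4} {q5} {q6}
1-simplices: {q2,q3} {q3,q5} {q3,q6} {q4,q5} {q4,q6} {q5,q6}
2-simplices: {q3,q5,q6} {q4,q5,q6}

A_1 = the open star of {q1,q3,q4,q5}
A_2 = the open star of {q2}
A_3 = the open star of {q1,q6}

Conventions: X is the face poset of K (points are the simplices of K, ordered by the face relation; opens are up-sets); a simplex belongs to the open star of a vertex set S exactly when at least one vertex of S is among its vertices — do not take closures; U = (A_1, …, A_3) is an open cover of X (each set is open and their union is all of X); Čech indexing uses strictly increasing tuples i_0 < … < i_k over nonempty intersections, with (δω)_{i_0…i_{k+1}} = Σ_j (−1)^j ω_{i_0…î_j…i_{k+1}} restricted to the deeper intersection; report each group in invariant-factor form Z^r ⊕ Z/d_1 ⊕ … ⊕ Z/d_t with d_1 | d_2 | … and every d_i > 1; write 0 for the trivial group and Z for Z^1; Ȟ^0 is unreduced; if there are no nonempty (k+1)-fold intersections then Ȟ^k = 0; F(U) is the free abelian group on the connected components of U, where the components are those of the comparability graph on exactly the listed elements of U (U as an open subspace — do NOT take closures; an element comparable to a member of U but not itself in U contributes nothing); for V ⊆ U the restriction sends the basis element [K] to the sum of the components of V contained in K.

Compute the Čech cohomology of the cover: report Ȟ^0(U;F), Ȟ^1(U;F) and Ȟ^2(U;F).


nerve simplices:
  A1={{q1},{q3},{q4},{q5},{q2,q3},{q3,q5},{q3,q6},{q4,q5},{q4,q6},{q5,q6},{q3,q5,q6},{q4,q5,q6}} A2={{q2},{q2,q3}} A3={{q1},{q6},{q3,q6},{q4,q6},{q5,q6},{q3,q5,q6},{q4,q5,q6}}
  A12={{q2,q3}} A13={{q1},{q3,q6},{q4,q6},{q5,q6},{q3,q5,q6},{q4,q5,q6}}
components per intersection:
  A1: {{q1}} {{q3},{q4},{q5},{q2,q3},{q3,q5},{q3,q6},{q4,q5},{q4,q6},{q5,q6},{q3,q5,q6},{q4,q5,q6}}
  A2: {{q2},{q2,q3}}
  A3: {{q1}} {{q6},{q3,q6},{q4,q6},{q5,q6},{q3,q5,q6},{q4,q5,q6}}
  A12: {{q2,q3}}
  A13: {{q1}} {{q3,q6},{q4,q6},{q5,q6},{q3,q5,q6},{q4,q5,q6}}
C dims 5,3; δ0: rk 3, SNF 1^3
degree 0: 5−3−0 = 2 → Ȟ^0 ≅ Z^2
degree 1: 3−0−3 = 0 → Ȟ^1 ≅ 0
degree 2: 0−0−0 = 0 → Ȟ^2 ≅ 0

Ȟ^0(U;F) ≅ Z^2; Ȟ^1(U;F) ≅ 0; Ȟ^2(U;F) ≅ 0


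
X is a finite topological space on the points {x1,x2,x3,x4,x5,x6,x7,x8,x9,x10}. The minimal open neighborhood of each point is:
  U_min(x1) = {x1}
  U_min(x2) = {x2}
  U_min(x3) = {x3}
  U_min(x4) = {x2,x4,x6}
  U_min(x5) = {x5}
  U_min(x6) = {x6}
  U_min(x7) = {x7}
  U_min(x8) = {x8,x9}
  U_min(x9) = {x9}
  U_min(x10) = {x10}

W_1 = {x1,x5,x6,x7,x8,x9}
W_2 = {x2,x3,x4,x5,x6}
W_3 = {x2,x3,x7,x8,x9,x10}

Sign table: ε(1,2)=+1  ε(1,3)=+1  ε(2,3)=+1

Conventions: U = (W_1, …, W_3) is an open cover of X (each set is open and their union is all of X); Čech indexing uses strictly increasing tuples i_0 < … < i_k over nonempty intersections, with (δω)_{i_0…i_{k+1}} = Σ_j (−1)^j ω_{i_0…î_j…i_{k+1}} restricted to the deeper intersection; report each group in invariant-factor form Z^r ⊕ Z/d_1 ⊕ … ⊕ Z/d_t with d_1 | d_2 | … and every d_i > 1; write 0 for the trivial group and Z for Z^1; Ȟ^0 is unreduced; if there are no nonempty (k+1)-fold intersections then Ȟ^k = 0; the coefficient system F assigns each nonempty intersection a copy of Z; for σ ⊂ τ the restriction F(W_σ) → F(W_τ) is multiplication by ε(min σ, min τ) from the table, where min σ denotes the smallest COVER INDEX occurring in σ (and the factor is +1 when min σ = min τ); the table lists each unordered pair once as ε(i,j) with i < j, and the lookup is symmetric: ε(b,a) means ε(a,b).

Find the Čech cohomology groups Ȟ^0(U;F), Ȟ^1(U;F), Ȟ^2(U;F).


Ȟ^0 ≅ Z,  Ȟ^1 ≅ Z,  Ȟ^2 ≅ 0

nerve simplices:
  W12={x5,x6} W13={x7,x8,x9} W23={x2,x3}
C dims 3,3; δ0: rk 2, SNF 1^2
degree 0: 3−2−0 = 1 → Ȟ^0 ≅ Z
degree 1: 3−0−2 = 1 → Ȟ^1 ≅ Z
degree 2: 0−0−0 = 0 → Ȟ^2 ≅ 0


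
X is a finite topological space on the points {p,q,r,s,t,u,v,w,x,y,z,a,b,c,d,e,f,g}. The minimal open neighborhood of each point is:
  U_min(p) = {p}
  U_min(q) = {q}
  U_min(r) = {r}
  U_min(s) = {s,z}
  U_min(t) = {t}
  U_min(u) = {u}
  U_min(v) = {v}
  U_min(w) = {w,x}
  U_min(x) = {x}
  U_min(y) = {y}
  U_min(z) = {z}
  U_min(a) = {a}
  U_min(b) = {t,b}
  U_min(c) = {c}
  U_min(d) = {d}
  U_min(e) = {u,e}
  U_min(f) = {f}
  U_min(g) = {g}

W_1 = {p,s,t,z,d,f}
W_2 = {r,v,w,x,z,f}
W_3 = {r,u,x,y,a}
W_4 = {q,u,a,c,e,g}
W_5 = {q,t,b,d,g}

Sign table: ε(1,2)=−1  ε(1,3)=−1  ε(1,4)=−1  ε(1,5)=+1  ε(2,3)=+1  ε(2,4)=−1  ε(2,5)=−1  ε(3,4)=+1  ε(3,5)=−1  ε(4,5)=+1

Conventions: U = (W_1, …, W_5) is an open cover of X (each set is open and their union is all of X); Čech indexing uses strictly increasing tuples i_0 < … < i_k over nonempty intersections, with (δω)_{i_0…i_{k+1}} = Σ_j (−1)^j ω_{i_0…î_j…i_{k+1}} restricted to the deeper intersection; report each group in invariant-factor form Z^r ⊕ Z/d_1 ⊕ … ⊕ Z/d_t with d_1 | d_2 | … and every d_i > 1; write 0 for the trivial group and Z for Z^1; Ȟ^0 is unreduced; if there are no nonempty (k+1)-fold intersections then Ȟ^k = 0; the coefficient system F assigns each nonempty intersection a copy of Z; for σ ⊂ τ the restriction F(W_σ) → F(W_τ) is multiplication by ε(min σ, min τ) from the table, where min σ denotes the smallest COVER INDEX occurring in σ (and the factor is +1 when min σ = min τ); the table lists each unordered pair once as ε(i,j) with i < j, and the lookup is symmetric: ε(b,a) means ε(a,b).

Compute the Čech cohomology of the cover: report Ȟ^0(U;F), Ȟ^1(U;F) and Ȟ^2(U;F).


cover nerve:
  W12={z,f} W15={t,d} W23={r,x} W34={u,a} W45={q,g}
C dims 5,5; δ0: rk 5, SNF 1^4·2
Ȟ^0: (5−5)−0=0 ⇒ 0
Ȟ^1: (5−0)−5=0 plus torsion [2] ⇒ Z/2
Ȟ^2: (0−0)−0=0 ⇒ 0

Ȟ^0 ≅ 0, Ȟ^1 ≅ Z/2 and Ȟ^2 ≅ 0


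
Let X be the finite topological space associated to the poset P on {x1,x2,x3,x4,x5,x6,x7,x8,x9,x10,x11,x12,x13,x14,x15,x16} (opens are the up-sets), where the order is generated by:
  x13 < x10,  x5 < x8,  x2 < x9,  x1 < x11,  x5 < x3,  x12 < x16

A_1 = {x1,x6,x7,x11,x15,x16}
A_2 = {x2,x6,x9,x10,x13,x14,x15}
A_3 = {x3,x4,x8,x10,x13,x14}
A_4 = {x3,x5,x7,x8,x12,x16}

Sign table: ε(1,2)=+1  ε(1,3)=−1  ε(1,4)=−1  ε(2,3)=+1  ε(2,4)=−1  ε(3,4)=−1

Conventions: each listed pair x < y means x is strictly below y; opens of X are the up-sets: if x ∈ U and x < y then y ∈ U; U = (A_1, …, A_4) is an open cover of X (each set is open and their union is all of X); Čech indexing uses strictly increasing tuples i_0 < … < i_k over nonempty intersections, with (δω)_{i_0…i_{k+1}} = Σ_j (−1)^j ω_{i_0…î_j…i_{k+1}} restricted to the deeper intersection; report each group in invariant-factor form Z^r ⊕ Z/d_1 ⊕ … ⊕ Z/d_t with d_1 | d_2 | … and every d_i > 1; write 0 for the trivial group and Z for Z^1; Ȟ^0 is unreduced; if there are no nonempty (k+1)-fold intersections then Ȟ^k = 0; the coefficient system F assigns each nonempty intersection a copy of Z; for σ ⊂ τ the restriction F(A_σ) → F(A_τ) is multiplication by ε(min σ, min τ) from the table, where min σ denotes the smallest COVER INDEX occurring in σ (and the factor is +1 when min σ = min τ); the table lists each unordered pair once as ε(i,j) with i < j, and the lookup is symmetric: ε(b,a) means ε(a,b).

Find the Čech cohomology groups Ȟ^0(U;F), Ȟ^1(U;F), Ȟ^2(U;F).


nonempty overlaps:
  A12={x6,x15} A14={x7,x16} A23={x10,x13,x14} A34={x3,x8}
C dims 4,4; δ0: rk 3, SNF 1^3
degree 0: 4−3−0 = 1 → Ȟ^0 ≅ Z
degree 1: 4−0−3 = 1 → Ȟ^1 ≅ Z
degree 2: 0−0−0 = 0 → Ȟ^2 ≅ 0

Ȟ^0 ≅ Z, Ȟ^1 ≅ Z, Ȟ^2 ≅ 0


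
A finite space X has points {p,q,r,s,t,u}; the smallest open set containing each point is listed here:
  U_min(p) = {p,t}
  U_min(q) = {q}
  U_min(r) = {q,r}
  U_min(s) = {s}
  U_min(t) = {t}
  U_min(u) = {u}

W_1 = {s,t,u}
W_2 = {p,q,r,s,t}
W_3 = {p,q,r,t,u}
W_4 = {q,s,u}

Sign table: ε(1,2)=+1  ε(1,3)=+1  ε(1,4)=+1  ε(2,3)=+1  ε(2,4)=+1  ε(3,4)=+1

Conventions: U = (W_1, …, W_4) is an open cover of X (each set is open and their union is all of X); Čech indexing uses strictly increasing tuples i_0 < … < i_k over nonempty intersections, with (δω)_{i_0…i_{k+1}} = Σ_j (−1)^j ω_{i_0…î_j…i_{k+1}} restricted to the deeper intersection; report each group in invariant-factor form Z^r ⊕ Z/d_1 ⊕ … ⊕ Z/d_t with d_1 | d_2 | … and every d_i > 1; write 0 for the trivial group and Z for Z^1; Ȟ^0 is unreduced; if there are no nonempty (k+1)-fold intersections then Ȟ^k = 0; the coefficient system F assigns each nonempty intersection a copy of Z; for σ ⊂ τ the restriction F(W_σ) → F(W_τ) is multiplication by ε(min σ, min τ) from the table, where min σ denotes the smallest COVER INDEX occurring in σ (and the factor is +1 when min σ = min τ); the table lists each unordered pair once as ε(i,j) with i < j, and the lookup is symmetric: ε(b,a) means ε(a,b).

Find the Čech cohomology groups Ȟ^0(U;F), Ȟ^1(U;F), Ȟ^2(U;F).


Ȟ^0 ≅ Z,  Ȟ^1 ≅ 0,  Ȟ^2 ≅ Z

nerve of the cover:
  W12={s,t} W13={t,u} W14={s,u} W23={p,q,r,t} W24={q,s} W34={q,u}
  W123={t} W124={s} W134={u} W234={q}
C dims 4,6,4; δ0: rk 3, SNF 1^3; δ1: rk 3, SNF 1^3
Ȟ^0 = (4 − 3) − 0 = 1, so Ȟ^0 ≅ Z
Ȟ^1 = (6 − 3) − 3 = 0, so Ȟ^1 ≅ 0
Ȟ^2 = (4 − 0) − 3 = 1, so Ȟ^2 ≅ Z


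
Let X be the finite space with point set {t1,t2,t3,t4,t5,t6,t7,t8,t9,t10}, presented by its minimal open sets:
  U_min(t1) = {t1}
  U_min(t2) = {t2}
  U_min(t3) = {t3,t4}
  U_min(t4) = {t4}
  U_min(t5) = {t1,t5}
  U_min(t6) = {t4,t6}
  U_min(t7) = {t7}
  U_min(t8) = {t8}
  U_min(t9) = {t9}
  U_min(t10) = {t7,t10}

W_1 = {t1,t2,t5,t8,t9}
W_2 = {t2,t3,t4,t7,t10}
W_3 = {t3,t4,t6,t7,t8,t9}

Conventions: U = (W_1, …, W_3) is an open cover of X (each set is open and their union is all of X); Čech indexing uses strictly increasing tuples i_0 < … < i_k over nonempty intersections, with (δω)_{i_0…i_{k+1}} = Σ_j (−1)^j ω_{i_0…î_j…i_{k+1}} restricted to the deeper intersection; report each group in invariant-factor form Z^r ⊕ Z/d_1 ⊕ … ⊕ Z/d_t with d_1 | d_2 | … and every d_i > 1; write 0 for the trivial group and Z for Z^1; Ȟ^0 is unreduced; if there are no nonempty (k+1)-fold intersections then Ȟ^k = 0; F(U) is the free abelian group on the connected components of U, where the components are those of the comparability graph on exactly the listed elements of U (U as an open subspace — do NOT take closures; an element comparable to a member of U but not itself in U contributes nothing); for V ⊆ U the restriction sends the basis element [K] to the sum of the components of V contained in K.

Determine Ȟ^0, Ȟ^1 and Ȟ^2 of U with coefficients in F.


nerve simplices:
  W12={t2} W13={t8,t9} W23={t3,t4,t7}
components per intersection:
  W1: {t1,t5} {t2} {t8} {t9}
  W2: {t2} {t3,t4} {t7,t10}
  W3: {t3,t4,t6} {t7} {t8} {t9}
  W12: {t2}
  W13: {t8} {t9}
  W23: {t3,t4} {t7}
C dims 11,5; δ0: rk 5, SNF 1^5
degree 0: 11−5−0 = 6 → Ȟ^0 ≅ Z^6
degree 1: 5−0−5 = 0 → Ȟ^1 ≅ 0
degree 2: 0−0−0 = 0 → Ȟ^2 ≅ 0

Ȟ^0 ≅ Z^6, Ȟ^1 ≅ 0 and Ȟ^2 ≅ 0


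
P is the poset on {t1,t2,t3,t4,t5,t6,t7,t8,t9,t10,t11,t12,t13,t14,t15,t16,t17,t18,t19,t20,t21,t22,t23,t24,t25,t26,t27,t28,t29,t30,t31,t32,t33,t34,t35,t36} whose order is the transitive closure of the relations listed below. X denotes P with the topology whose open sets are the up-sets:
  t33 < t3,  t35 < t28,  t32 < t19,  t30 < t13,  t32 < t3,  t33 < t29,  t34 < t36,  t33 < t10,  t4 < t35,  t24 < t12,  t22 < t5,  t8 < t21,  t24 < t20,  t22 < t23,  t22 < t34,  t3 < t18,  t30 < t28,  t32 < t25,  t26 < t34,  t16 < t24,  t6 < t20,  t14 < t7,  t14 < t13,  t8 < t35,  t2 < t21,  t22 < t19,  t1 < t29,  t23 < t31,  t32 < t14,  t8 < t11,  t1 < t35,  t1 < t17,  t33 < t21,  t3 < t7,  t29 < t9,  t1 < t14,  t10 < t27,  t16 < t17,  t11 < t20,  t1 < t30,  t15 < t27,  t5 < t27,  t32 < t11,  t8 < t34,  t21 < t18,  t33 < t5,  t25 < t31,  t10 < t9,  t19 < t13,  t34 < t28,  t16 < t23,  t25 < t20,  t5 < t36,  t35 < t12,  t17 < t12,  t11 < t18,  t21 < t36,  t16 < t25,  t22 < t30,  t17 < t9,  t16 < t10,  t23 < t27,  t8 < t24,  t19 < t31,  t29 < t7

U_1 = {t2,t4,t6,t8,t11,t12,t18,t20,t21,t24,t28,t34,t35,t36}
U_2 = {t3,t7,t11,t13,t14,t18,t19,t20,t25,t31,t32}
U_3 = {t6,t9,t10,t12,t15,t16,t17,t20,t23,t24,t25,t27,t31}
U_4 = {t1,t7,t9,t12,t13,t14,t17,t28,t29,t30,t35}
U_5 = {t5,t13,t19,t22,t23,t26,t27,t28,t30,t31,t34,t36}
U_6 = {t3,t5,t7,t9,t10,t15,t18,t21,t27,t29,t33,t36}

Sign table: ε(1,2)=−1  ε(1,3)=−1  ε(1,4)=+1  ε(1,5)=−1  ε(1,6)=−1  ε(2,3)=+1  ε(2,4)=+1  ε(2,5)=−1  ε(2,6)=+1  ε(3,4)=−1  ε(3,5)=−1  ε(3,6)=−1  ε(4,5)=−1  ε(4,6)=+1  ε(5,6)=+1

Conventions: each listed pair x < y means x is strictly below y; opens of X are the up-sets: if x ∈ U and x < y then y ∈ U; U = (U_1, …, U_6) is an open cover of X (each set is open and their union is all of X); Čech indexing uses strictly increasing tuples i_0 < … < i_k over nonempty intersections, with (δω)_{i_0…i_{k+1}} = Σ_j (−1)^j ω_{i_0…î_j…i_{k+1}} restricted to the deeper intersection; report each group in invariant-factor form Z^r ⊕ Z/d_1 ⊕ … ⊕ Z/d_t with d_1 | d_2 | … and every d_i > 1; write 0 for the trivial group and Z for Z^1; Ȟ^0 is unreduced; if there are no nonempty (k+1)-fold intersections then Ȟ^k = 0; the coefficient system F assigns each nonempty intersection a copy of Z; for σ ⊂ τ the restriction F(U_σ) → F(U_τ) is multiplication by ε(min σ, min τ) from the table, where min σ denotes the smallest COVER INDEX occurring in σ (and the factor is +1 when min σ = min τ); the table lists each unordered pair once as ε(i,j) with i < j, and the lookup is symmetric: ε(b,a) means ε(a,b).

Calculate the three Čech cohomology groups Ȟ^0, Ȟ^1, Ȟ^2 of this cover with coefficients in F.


nonempty intersections:
  U12={t11,t18,t20} U13={t6,t12,t20,t24} U14={t12,t28,t35} U15={t28,t34,t36} U16={t18,t21,t36} U23={t20,t25,t31} U24={t7,t13,t14} U25={t13,t19,t31} U26={t3,t7,t18} U34={t9,t12,t17} U35={t23,t27,t31} U36={t9,t10,t15,t27} U45={t13,t28,t30} U46={t7,t9,t29} U56={t5,t27,t36}
  U123={t20} U126={t18} U134={t12} U145={t28} U156={t36} U235={t31} U245={t13} U246={t7} U346={t9} U356={t27}
C dims 6,15,10; δ0: rk 6, SNF 1^5·2; δ1: rk 9, SNF 1^9
Ȟ^0: (6−6)−0=0 ⇒ 0
Ȟ^1: (15−9)−6=0 plus torsion [2] ⇒ Z/2
Ȟ^2: (10−0)−9=1 ⇒ Z

Ȟ^0(U;F) ≅ 0; Ȟ^1(U;F) ≅ Z/2; Ȟ^2(U;F) ≅ Z


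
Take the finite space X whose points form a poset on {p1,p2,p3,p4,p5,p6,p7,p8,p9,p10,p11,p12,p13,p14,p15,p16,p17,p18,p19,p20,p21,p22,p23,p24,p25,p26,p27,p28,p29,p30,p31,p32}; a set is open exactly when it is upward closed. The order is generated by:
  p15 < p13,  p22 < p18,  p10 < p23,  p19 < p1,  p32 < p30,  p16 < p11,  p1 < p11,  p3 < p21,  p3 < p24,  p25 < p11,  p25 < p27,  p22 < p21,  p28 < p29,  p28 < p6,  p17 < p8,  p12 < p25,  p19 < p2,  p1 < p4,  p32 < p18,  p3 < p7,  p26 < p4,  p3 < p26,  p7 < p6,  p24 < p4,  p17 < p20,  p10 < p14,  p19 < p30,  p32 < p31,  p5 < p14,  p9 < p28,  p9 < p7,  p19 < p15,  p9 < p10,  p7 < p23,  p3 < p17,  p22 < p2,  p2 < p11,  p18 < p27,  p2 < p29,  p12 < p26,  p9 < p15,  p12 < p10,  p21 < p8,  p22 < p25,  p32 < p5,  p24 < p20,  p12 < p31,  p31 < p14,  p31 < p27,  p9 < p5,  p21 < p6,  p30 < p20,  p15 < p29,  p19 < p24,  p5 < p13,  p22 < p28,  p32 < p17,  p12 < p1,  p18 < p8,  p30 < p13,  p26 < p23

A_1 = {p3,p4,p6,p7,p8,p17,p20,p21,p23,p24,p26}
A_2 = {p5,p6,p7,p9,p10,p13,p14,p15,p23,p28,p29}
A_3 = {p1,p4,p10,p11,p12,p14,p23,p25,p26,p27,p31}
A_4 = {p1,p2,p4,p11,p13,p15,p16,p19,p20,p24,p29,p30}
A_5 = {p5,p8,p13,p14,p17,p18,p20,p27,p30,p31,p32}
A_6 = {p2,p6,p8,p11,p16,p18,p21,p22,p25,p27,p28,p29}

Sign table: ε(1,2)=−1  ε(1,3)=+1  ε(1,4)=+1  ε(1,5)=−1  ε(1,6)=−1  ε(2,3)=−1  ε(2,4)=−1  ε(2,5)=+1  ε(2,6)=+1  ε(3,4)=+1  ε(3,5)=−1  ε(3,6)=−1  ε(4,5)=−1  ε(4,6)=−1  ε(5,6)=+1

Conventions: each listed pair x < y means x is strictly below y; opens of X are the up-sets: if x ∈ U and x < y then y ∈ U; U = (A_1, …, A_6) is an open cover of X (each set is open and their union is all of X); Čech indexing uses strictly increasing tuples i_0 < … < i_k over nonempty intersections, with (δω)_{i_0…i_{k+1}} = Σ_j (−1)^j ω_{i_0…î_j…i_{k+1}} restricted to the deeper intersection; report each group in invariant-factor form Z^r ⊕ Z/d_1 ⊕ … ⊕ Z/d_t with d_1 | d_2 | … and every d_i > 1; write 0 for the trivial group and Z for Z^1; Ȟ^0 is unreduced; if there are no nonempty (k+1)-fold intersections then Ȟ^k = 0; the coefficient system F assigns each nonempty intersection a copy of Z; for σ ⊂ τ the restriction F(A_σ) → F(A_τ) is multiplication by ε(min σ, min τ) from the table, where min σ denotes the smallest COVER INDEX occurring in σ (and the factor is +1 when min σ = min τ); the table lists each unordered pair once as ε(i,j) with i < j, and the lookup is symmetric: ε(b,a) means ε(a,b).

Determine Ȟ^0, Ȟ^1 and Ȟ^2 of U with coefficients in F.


intersection data:
  A12={p6,p7,p23} A13={p4,p23,p26} A14={p4,p20,p24} A15={p8,p17,p20} A16={p6,p8,p21} A23={p10,p14,p23} A24={p13,p15,p29} A25={p5,p13,p14} A26={p6,p28,p29} A34={p1,p4,p11} A35={p14,p27,p31} A36={p11,p25,p27} A45={p13,p20,p30} A46={p2,p11,p16,p29} A56={p8,p18,p27}
  A123={p23} A126={p6} A134={p4} A145={p20} A156={p8} A235={p14} A245={p13} A246={p29} A346={p11} A356={p27}
C dims 6,15,10; δ0: rk 5, SNF 1^5; δ1: rk 10, SNF 1^9·2
Ȟ^0 = (6 − 5) − 0 = 1, so Ȟ^0 ≅ Z
Ȟ^1 = (15 − 10) − 5 = 0, so Ȟ^1 ≅ 0
Ȟ^2 = (10 − 0) − 10 = 0 plus torsion [2], so Ȟ^2 ≅ Z/2

Ȟ^0(U;F) ≅ Z,  Ȟ^1(U;F) ≅ 0,  Ȟ^2(U;F) ≅ Z/2


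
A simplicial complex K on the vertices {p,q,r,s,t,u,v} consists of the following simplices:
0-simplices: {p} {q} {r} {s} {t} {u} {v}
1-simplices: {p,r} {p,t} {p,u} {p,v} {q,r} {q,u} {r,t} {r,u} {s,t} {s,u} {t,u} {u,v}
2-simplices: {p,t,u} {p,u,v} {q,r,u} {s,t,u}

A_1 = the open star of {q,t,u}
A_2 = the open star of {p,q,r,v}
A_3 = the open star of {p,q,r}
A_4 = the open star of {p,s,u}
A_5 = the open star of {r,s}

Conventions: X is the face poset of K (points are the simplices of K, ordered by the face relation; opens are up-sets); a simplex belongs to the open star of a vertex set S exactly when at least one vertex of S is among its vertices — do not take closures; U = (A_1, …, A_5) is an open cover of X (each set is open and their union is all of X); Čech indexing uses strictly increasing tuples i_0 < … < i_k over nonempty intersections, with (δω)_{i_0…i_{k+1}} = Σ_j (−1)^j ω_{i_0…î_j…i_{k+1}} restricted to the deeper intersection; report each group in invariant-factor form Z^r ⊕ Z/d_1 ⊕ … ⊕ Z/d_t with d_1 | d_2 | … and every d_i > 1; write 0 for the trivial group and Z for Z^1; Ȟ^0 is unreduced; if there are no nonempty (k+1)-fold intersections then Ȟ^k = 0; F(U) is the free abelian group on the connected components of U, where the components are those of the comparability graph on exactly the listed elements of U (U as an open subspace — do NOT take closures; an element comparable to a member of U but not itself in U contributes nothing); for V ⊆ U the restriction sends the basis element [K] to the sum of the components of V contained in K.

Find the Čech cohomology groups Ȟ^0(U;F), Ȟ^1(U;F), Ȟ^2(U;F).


Ȟ^0 = Z,  Ȟ^1 = Z^2,  Ȟ^2 = 0

nonempty overlaps:
  A1={{q},{t},{u},{p,t},{p,u},{q,r},{q,u},{r,t},{r,u},{s,t},{s,u},{t,u},{u,v},{p,t,u},{p,u,v},{q,r,u},{s,t,u}} A2={{p},{q},{r},{v},{p,r},{p,t},{p,u},{p,v},{q,r},{q,u},{r,t},{r,u},{u,v},{p,t,u},{p,u,v},{q,r,u}} A3={{p},{q},{r},{p,r},{p,t},{p,u},{p,v},{q,r},{q,u},{r,t},{r,u},{p,t,u},{p,u,v},{q,r,u}} A4={{p},{s},{u},{p,r},{p,t},{p,u},{p,v},{q,u},{r,u},{s,t},{s,u},{t,u},{u,v},{p,t,u},{p,u,v},{q,r,u},{s,t,u}} A5={{r},{s},{p,r},{q,r},{r,t},{r,u},{s,t},{s,u},{q,r,u},{s,t,u}}
  A12={{q},{p,t},{p,u},{q,r},{q,u},{r,t},{r,u},{u,v},{p,t,u},{p,u,v},{q,r,u}} A13={{q},{p,t},{p,u},{q,r},{q,u},{r,t},{r,u},{p,t,u},{p,u,v},{q,r,u}} A14={{u},{p,t},{p,u},{q,u},{r,u},{s,t},{s,u},{t,u},{u,v},{p,t,u},{p,u,v},{q,r,u},{s,t,u}} A15={{q,r},{r,t},{r,u},{s,t},{s,u},{q,r,u},{s,t,u}} A23={{p},{q},{r},{p,r},{p,t},{p,u},{p,v},{q,r},{q,u},{r,t},{r,u},{p,t,u},{p,u,v},{q,r,u}} A24={{p},{p,r},{p,t},{p,u},{p,v},{q,u},{r,u},{u,v},{p,t,u},{p,u,v},{q,r,u}} A25={{r},{p,r},{q,r},{r,t},{r,u},{q,r,u}} A34={{p},{p,r},{p,t},{p,u},{p,v},{q,u},{r,u},{p,t,u},{p,u,v},{q,r,u}} A35={{r},{p,r},{q,r},{r,t},{r,u},{q,r,u}} A45={{s},{p,r},{r,u},{s,t},{s,u},{q,r,u},{s,t,u}}
  A123={{q},{p,t},{p,u},{q,r},{q,u},{r,t},{r,u},{p,t,u},{p,u,v},{q,r,u}} A124={{p,t},{p,u},{q,u},{r,u},{u,v},{p,t,u},{p,u,v},{q,r,u}} A125={{q,r},{r,t},{r,u},{q,r,u}} A134={{p,t},{p,u},{q,u},{r,u},{p,t,u},{p,u,v},{q,r,u}} A135={{q,r},{r,t},{r,u},{q,r,u}} A145={{r,u},{s,t},{s,u},{q,r,u},{s,t,u}} A234={{p},{p,r},{p,t},{p,u},{p,v},{q,u},{r,u},{p,t,u},{p,u,v},{q,r,u}} A235={{r},{p,r},{q,r},{r,t},{r,u},{q,r,u}} A245={{p,r},{r,u},{q,r,u}} A345={{p,r},{r,u},{q,r,u}}
  A1234={{p,t},{p,u},{q,u},{r,u},{p,t,u},{p,u,v},{q,r,u}} A1235={{q,r},{r,t},{r,u},{q,r,u}} A1245={{r,u},{q,r,u}} A1345={{r,u},{q,r,u}} A2345={{p,r},{r,u},{q,r,u}}
  A12345={{r,u},{q,r,u}}
components per intersection:
  A1: {{q},{t},{u},{p,t},{p,u},{q,r},{q,u},{r,t},{r,u},{s,t},{s,u},{t,u},{u,v},{p,t,u},{p,u,v},{q,r,u},{s,t,u}}
  A2: {{p},{q},{r},{v},{p,r},{p,t},{p,u},{p,v},{q,r},{q,u},{r,t},{r,u},{u,v},{p,t,u},{p,u,v},{q,r,u}}
  A3: {{p},{q},{r},{p,r},{p,t},{p,u},{p,v},{q,r},{q,u},{r,t},{r,u},{p,t,u},{p,u,v},{q,r,u}}
  A4: {{p},{s},{u},{p,r},{p,t},{p,u},{p,v},{q,u},{r,u},{s,t},{s,u},{t,u},{u,v},{p,t,u},{p,u,v},{q,r,u},{s,t,u}}
  A5: {{r},{p,r},{q,r},{r,t},{r,u},{q,r,u}} {{s},{s,t},{s,u},{s,t,u}}
  A12: {{q},{q,r},{q,u},{r,u},{q,r,u}} {{p,t},{p,u},{u,v},{p,t,u},{p,u,v}} {{r,t}}
  A13: {{q},{q,r},{q,u},{r,u},{q,r,u}} {{p,t},{p,u},{p,t,u},{p,u,v}} {{r,t}}
  A14: {{u},{p,t},{p,u},{q,u},{r,u},{s,t},{s,u},{t,u},{u,v},{p,t,u},{p,u,v},{q,r,u},{s,t,u}}
  A15: {{q,r},{r,u},{q,r,u}} {{r,t}} {{s,t},{s,u},{s,t,u}}
  A23: {{p},{q},{r},{p,r},{p,t},{p,u},{p,v},{q,r},{q,u},{r,t},{r,u},{p,t,u},{p,u,v},{q,r,u}}
  A24: {{p},{p,r},{p,t},{p,u},{p,v},{u,v},{p,t,u},{p,u,v}} {{q,u},{r,u},{q,r,u}}
  A25: {{r},{p,r},{q,r},{r,t},{r,u},{q,r,u}}
  A34: {{p},{p,r},{p,t},{p,u},{p,v},{p,t,u},{p,u,v}} {{q,u},{r,u},{q,r,u}}
  A35: {{r},{p,r},{q,r},{r,t},{r,u},{q,r,u}}
  A45: {{s},{s,t},{s,u},{s,t,u}} {{p,r}} {{r,u},{q,r,u}}
  A123: {{q},{q,r},{q,u},{r,u},{q,r,u}} {{p,t},{p,u},{p,t,u},{p,u,v}} {{r,t}}
  A124: {{p,t},{p,u},{u,v},{p,t,u},{p,u,v}} {{q,u},{r,u},{q,r,u}}
  A125: {{q,r},{r,u},{q,r,u}} {{r,t}}
  A134: {{p,t},{p,u},{p,t,u},{p,u,v}} {{q,u},{r,u},{q,r,u}}
  A135: {{q,r},{r,u},{q,r,u}} {{r,t}}
  A145: {{r,u},{q,r,u}} {{s,t},{s,u},{s,t,u}}
  A234: {{p},{p,r},{p,t},{p,u},{p,v},{p,t,u},{p,u,v}} {{q,u},{r,u},{q,r,u}}
  A235: {{r},{p,r},{q,r},{r,t},{r,u},{q,r,u}}
  A245: {{p,r}} {{r,u},{q,r,u}}
  A345: {{p,r}} {{r,u},{q,r,u}}
  A1234: {{p,t},{p,u},{p,t,u},{p,u,v}} {{q,u},{r,u},{q,r,u}}
  A1235: {{q,r},{r,u},{q,r,u}} {{r,t}}
  A1245: {{r,u},{q,r,u}}
  A1345: {{r,u},{q,r,u}}
  A2345: {{p,r}} {{r,u},{q,r,u}}
  A12345: {{r,u},{q,r,u}}
C dims 6,20,20,8; δ0: rk 5, SNF 1^5; δ1: rk 13, SNF 1^13; δ2: rk 7, SNF 1^7
degree 0: 6−5−0 = 1 → Ȟ^0 ≅ Z
degree 1: 20−13−5 = 2 → Ȟ^1 ≅ Z^2
degree 2: 20−7−13 = 0 → Ȟ^2 ≅ 0


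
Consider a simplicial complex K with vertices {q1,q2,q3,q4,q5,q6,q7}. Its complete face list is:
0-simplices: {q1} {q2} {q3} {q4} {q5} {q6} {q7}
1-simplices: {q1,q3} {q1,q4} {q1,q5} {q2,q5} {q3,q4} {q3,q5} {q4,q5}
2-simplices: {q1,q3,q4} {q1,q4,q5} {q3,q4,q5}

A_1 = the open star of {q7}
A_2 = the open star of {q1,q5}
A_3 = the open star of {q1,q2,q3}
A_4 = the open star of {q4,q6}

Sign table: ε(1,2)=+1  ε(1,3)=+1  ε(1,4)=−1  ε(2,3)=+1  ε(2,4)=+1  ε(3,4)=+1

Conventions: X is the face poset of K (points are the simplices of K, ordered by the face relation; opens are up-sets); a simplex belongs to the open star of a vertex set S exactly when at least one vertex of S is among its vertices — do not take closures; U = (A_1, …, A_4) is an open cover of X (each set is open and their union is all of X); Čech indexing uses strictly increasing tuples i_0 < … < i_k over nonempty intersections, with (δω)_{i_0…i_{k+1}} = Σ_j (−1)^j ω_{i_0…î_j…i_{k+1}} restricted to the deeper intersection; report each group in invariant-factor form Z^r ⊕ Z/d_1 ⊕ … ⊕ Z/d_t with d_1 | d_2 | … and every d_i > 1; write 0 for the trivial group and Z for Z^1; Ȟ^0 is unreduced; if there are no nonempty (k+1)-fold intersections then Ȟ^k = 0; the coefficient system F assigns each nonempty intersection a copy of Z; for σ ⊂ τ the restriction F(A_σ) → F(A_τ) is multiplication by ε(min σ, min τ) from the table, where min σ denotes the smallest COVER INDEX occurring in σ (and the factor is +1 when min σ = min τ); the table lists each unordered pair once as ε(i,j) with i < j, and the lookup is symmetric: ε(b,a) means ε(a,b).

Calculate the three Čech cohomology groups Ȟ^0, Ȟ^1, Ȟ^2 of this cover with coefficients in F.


Ȟ^0 ≅ Z^2,  Ȟ^1 ≅ 0,  Ȟ^2 ≅ 0

nerve simplices:
  A1={{q7}} A2={{q1},{q5},{q1,q3},{q1,q4},{q1,q5},{q2,q5},{q3,q5},{q4,q5},{q1,q3,q4},{q1,q4,q5},{q3,q4,q5}} A3={{q1},{q2},{q3},{q1,q3},{q1,q4},{q1,q5},{q2,q5},{q3,q4},{q3,q5},{q1,q3,q4},{q1,q4,q5},{q3,q4,q5}} A4={{q4},{q6},{q1,q4},{q3,q4},{q4,q5},{q1,q3,q4},{q1,q4,q5},{q3,q4,q5}}
  A23={{q1},{q1,q3},{q1,q4},{q1,q5},{q2,q5},{q3,q5},{q1,q3,q4},{q1,q4,q5},{q3,q4,q5}} A24={{q1,q4},{q4,q5},{q1,q3,q4},{q1,q4,q5},{q3,q4,q5}} A34={{q1,q4},{q3,q4},{q1,q3,q4},{q1,q4,q5},{q3,q4,q5}}
  A234={{q1,q4},{q1,q3,q4},{q1,q4,q5},{q3,q4,q5}}
C dims 4,3,1; δ0: rk 2, SNF 1^2; δ1: rk 1, SNF 1^1
degree 0: 4−2−0 = 2 → Ȟ^0 ≅ Z^2
degree 1: 3−1−2 = 0 → Ȟ^1 ≅ 0
degree 2: 1−0−1 = 0 → Ȟ^2 ≅ 0


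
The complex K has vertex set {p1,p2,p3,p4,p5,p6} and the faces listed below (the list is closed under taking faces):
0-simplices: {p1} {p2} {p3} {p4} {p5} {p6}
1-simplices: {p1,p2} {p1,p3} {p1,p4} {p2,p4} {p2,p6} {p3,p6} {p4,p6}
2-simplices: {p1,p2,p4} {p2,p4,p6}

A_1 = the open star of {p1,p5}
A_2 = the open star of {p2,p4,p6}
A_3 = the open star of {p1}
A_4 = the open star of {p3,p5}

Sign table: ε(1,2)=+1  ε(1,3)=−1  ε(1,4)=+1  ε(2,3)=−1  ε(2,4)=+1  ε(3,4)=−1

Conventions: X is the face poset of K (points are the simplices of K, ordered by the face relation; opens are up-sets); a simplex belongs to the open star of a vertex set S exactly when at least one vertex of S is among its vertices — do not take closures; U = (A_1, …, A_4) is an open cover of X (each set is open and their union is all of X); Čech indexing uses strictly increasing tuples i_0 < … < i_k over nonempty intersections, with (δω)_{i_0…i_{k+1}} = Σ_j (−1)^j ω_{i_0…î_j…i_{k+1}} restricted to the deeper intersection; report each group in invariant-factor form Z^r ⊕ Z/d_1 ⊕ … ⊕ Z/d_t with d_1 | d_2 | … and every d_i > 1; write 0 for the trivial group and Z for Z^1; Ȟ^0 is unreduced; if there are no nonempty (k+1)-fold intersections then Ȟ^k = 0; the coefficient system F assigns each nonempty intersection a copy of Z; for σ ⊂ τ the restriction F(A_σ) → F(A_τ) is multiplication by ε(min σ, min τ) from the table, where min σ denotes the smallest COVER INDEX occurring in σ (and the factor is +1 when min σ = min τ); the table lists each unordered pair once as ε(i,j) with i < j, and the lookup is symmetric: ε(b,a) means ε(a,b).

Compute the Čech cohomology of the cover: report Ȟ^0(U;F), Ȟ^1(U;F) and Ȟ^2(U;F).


Ȟ^0 ≅ Z; Ȟ^1 ≅ Z; Ȟ^2 ≅ 0

cover nerve:
  A1={{p1},{p5},{p1,p2},{p1,p3},{p1,p4},{p1,p2,p4}} A2={{p2},{p4},{p6},{p1,p2},{p1,p4},{p2,p4},{p2,p6},{p3,p6},{p4,p6},{p1,p2,p4},{p2,p4,p6}} A3={{p1},{p1,p2},{p1,p3},{p1,p4},{p1,p2,p4}} A4={{p3},{p5},{p1,p3},{p3,p6}}
  A12={{p1,p2},{p1,p4},{p1,p2,p4}} A13={{p1},{p1,p2},{p1,p3},{p1,p4},{p1,p2,p4}} A14={{p5},{p1,p3}} A23={{p1,p2},{p1,p4},{p1,p2,p4}} A24={{p3,p6}} A34={{p1,p3}}
  A123={{p1,p2},{p1,p4},{p1,p2,p4}} A134={{p1,p3}}
C dims 4,6,2; δ0: rk 3, SNF 1^3; δ1: rk 2, SNF 1^2
Ȟ^0: (4−3)−0=1 ⇒ Z
Ȟ^1: (6−2)−3=1 ⇒ Z
Ȟ^2: (2−0)−2=0 ⇒ 0
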